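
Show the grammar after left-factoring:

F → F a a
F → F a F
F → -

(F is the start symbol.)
Left-factoring transforms A → αβ₁ | αβ₂ into A → αA' and A' → β₁ | β₂
(α is the longest common prefix among the alternatives). Repeat until
no nonterminal has two alternatives with a common prefix.

Round 1: F has alternatives sharing prefix 'F a'. Introduce F': F → F a F'
  Add: F' → a
  Add: F' → F

No remaining common prefixes — done.

Resulting grammar:
F → F a F'
F' → a
F' → F
F → -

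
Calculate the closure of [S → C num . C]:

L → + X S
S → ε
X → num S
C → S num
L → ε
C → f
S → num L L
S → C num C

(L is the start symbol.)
To compute CLOSURE, for each item [A → α.Bβ] where B is a non-terminal, add [B → .γ] for all productions B → γ; repeat for the newly added items until nothing changes.

Start with: [S → C num . C]
  [S → C num . C] has the dot before C: add [C → . S num], [C → . f]
  [C → . S num] has the dot before S: add [S → .], [S → . num L L], [S → . C num C]
No further items can be added.

CLOSURE = { [C → . S num], [C → . f], [S → . C num C], [S → . num L L], [S → .], [S → C num . C] }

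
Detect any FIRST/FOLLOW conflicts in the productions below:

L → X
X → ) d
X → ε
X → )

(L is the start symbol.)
A FIRST/FOLLOW conflict occurs when a non-terminal N has a nullable alternative N → β (β ⇒* ε) and another alternative N → α with FIRST(α) ∩ FOLLOW(N) ≠ ∅: on such a lookahead the parser cannot decide between expanding α and letting N vanish via β.

Nullable non-terminals: L, X.
L has a nullable alternative but only one production, so nothing to check.

X: nullable alternative(s) X → ε; FOLLOW(X) = { $ }
  X → ) d: FIRST \ {ε} = { ')' } — disjoint from FOLLOW(X)
  X → ε: FIRST \ {ε} = { } — this is the only nullable alternative, skip
  X → ): FIRST \ {ε} = { ')' } — disjoint from FOLLOW(X)

No FIRST/FOLLOW conflicts found.

Answer: No FIRST/FOLLOW conflicts.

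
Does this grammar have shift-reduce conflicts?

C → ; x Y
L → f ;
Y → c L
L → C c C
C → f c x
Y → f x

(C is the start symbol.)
No shift-reduce conflicts

A shift-reduce conflict occurs when an LR(0) state has both:
  - a complete (reduce) item [A → α .] (dot at the end), and
  - a shift item [B → β . c γ] (dot before a terminal).

Augment with C' → C and build the canonical LR(0) collection (I0 = CLOSURE({[C' → . C]}), then GOTO on every symbol after a dot until no new states appear). It has 17 states:
  I0: { [C → . ; x Y], [C → . f c x], [C' → . C] }  — shift
  I1: { [C → ; . x Y] }  — shift
  I2: { [C' → C .] }  — accept
  I3: { [C → f . c x] }  — shift
  I4: { [C → f c . x] }  — shift
  I5: { [C → f c x .] }  — reduce
  I6: { [C → ; x . Y], [Y → . c L], [Y → . f x] }  — shift
  I7: { [C → ; x Y .] }  — reduce
  I8: { [C → . ; x Y], [C → . f c x], [L → . C c C], [L → . f ;], [Y → c . L] }  — shift
  I9: { [Y → f . x] }  — shift
  I10: { [Y → f x .] }  — reduce
  I11: { [L → C . c C] }  — shift
  I12: { [Y → c L .] }  — reduce
  I13: { [C → f . c x], [L → f . ;] }  — shift
  I14: { [L → f ; .] }  — reduce
  I15: { [C → . ; x Y], [C → . f c x], [L → C c . C] }  — shift
  I16: { [L → C c C .] }  — reduce

No state contains both a complete item and a shift item.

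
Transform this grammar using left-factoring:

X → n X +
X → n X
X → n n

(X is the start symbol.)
X → n X'
X' → X X''
X'' → +
X'' → ε
X' → n

Left-factoring transforms A → αβ₁ | αβ₂ into A → αA' and A' → β₁ | β₂
(α is the longest common prefix among the alternatives). Repeat until
no nonterminal has two alternatives with a common prefix.

Round 1: X has alternatives sharing prefix 'n'. Introduce X': X → n X'
  Add: X' → X +
  Add: X' → X
  Add: X' → n

Round 2: X' has alternatives sharing prefix 'X'. Introduce X'': X' → X X''
  Add: X'' → +
  Add: X'' → ε

No remaining common prefixes — done.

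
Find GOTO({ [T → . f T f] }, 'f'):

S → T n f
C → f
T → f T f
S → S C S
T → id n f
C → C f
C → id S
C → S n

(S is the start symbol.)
{ [T → . f T f], [T → . id n f], [T → f . T f] }

GOTO(I, 'f') = CLOSURE({ [A → αX.β] : [A → α.Xβ] ∈ I, X = 'f' })

Items with dot before 'f', with the dot advanced:
  [T → . f T f] → [T → f . T f]
Closure of the advanced items:
  [T → f . T f] has the dot before T: add [T → . f T f], [T → . id n f]

GOTO = { [T → . f T f], [T → . id n f], [T → f . T f] }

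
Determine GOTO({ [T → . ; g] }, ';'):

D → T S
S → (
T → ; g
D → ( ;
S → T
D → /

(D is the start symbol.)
{ [T → ; . g] }

GOTO(I, ';') = CLOSURE({ [A → αX.β] : [A → α.Xβ] ∈ I, X = ';' })

Items with dot before ';', with the dot advanced:
  [T → . ; g] → [T → ; . g]
Closure adds nothing (no advanced item has the dot before a non-terminal).

GOTO = { [T → ; . g] }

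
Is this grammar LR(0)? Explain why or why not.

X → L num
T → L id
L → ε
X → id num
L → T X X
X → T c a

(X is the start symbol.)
Augment with X' → X and build the canonical LR(0) collection (I0 = CLOSURE({[X' → . X]}), then GOTO on every symbol after a dot until no new states appear). It has 12 states:
  I0: { [L → . T X X], [L → .], [T → . L id], [X → . L num], [X → . T c a], [X → . id num], [X' → . X] }  — shift, reduce
  I1: { [T → L . id], [X → L . num] }  — shift
  I2: { [L → . T X X], [L → .], [L → T . X X], [T → . L id], [X → . L num], [X → . T c a], [X → . id num], [X → T . c a] }  — shift, reduce
  I3: { [X' → X .] }  — accept
  I4: { [X → id . num] }  — shift
  I5: { [X → id num .] }  — reduce
  I6: { [L → . T X X], [L → .], [L → T X . X], [T → . L id], [X → . L num], [X → . T c a], [X → . id num] }  — shift, reduce
  I7: { [X → T c . a] }  — shift
  I8: { [X → T c a .] }  — reduce
  I9: { [L → T X X .] }  — reduce
  I10: { [T → L id .] }  — reduce
  I11: { [X → L num .] }  — reduce

Conflict in state I0:
  Shift-reduce conflict between [L → .] and [X → . id num]
So the grammar is NOT LR(0).

Answer: No. Shift-reduce conflict between [L → .] and [X → . id num]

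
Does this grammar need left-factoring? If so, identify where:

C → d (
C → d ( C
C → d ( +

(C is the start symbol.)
Left-factoring is needed when two productions for the same non-terminal
share a common prefix on the right-hand side.

Productions for C:
  C → d (
  C → d ( C
  C → d ( +

Found common prefix 'd (' in productions for C

Answer: Yes, C has productions with common prefix 'd ('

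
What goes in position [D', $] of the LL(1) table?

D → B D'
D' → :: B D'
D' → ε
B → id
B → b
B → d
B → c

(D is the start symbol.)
D' → ε

To find M[D', $], we find productions for D' where $ is in the predict set (PREDICT(N → α) = (FIRST(α) \ {ε}) ∪ (FOLLOW(N) if α ⇒* ε)).

Relevant sets:
  FOLLOW(D') = { $ }

D' → :: B D': PREDICT = { '::' }
D' → ε: PREDICT = { $ }
  $ is in predict set, so this production goes in M[D', $]

M[D', $] = D' → ε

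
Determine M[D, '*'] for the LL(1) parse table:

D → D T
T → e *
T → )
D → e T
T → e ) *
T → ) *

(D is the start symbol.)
Empty (error entry)

To find M[D, '*'], we find productions for D where '*' is in the predict set (PREDICT(N → α) = (FIRST(α) \ {ε}) ∪ (FOLLOW(N) if α ⇒* ε)).

Relevant sets:
  FIRST(D) = { 'e' }

D → D T: PREDICT = { 'e' }
D → e T: PREDICT = { 'e' }

M[D, '*'] is empty (no production applies)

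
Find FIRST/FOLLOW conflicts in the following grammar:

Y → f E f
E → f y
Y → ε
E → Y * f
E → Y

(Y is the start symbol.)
Yes. Y → f E f with FOLLOW(Y) on { 'f' }; E → f y with FOLLOW(E) on { 'f' }; E → Y '*' f with FOLLOW(E) on { 'f' }

A FIRST/FOLLOW conflict occurs when a non-terminal N has a nullable alternative N → β (β ⇒* ε) and another alternative N → α with FIRST(α) ∩ FOLLOW(N) ≠ ∅: on such a lookahead the parser cannot decide between expanding α and letting N vanish via β.

Nullable non-terminals: E, Y.
FIRST sets used below: FIRST(Y) = { 'f', ε }

E: nullable alternative(s) E → Y; FOLLOW(E) = { 'f' }
  E → f y: FIRST \ {ε} = { 'f' } — overlaps FOLLOW(E) on { 'f' }: CONFLICT
  E → Y * f: FIRST \ {ε} = { '*', 'f' } — overlaps FOLLOW(E) on { 'f' }: CONFLICT
  E → Y: FIRST \ {ε} = { 'f' } — this is the only nullable alternative, skip

Y: nullable alternative(s) Y → ε; FOLLOW(Y) = { $, '*', 'f' }
  Y → f E f: FIRST \ {ε} = { 'f' } — overlaps FOLLOW(Y) on { 'f' }: CONFLICT
  Y → ε: FIRST \ {ε} = { } — this is the only nullable alternative, skip

So the grammar has 3 FIRST/FOLLOW conflicts (marked CONFLICT above).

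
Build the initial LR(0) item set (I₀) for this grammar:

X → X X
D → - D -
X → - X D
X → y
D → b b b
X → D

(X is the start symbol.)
First, augment the grammar with X' → X
I₀ = CLOSURE({ [X' → . X] }):
  [X' → . X] has the dot before X: add [X → . X X], [X → . - X D], [X → . y], [X → . D]
  [X → . D] has the dot before D: add [D → . - D -], [D → . b b b]
No further items can be added.

I₀ = { [D → . - D -], [D → . b b b], [X → . - X D], [X → . D], [X → . X X], [X → . y], [X' → . X] }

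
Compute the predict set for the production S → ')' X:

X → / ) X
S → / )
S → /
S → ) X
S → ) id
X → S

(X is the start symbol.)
{ ')' }

PREDICT(S → ')' X) = (FIRST(RHS) \ {ε}) ∪ (FOLLOW(S) if ε ∈ FIRST(RHS), i.e. RHS ⇒* ε)
FIRST(')' X) = { ')' }
ε ∉ FIRST(')' X), so FOLLOW(S) is not added.
PREDICT(S → ')' X) = { ')' }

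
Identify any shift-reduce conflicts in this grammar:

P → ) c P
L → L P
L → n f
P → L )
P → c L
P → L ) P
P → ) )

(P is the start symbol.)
Yes — I7: [P → c L .] vs [L → . n f]; I9: [P → L ) .] vs [L → . n f]; I10: [P → ) ) .] vs [P → ) . )]; I13: [P → c L .] vs [L → . n f]

A shift-reduce conflict occurs when an LR(0) state has both:
  - a complete (reduce) item [A → α .] (dot at the end), and
  - a shift item [B → β . c γ] (dot before a terminal).

Augment with P' → P and build the canonical LR(0) collection (I0 = CLOSURE({[P' → . P]}), then GOTO on every symbol after a dot until no new states appear). It has 17 states:
  I0: { [L → . L P], [L → . n f], [P → . ) )], [P → . ) c P], [P → . L ) P], [P → . L )], [P → . c L], [P' → . P] }  — shift
  I1: { [P → ) . )], [P → ) . c P] }  — shift
  I2: { [L → . L P], [L → . n f], [L → L . P], [P → . ) )], [P → . ) c P], [P → . L ) P], [P → . L )], [P → . c L], [P → L . ) P], [P → L . )] }  — shift
  I3: { [P' → P .] }  — accept
  I4: { [L → . L P], [L → . n f], [P → c . L] }  — shift
  I5: { [L → n . f] }  — shift
  I6: { [L → n f .] }  — reduce
  I7: { [L → . L P], [L → . n f], [L → L . P], [P → . ) )], [P → . ) c P], [P → . L ) P], [P → . L )], [P → . c L], [P → c L .] }  — shift, reduce
  I8: { [L → L P .] }  — reduce
  I9: { [L → . L P], [L → . n f], [P → ) . )], [P → ) . c P], [P → . ) )], [P → . ) c P], [P → . L ) P], [P → . L )], [P → . c L], [P → L ) . P], [P → L ) .] }  — shift, reduce
  I10: { [P → ) ) .], [P → ) . )], [P → ) . c P] }  — shift, reduce
  I11: { [P → L ) P .] }  — reduce
  I12: { [L → . L P], [L → . n f], [P → ) c . P], [P → . ) )], [P → . ) c P], [P → . L ) P], [P → . L )], [P → . c L], [P → c . L] }  — shift
  I13: { [L → . L P], [L → . n f], [L → L . P], [P → . ) )], [P → . ) c P], [P → . L ) P], [P → . L )], [P → . c L], [P → L . ) P], [P → L . )], [P → c L .] }  — shift, reduce
  I14: { [P → ) c P .] }  — reduce
  I15: { [P → ) ) .] }  — reduce
  I16: { [L → . L P], [L → . n f], [P → ) c . P], [P → . ) )], [P → . ) c P], [P → . L ) P], [P → . L )], [P → . c L] }  — shift

I7 contains reduce item [P → c L .] and shift items [L → . n f], [P → . ) )], [P → . ) c P], [P → . c L] — shift-reduce conflict.
I9 contains reduce item [P → L ) .] and shift items [L → . n f], [P → . ) )], [P → ) . )], [P → . ) c P], [P → ) . c P], [P → . c L] — shift-reduce conflict.
I10 contains reduce item [P → ) ) .] and shift items [P → ) . )], [P → ) . c P] — shift-reduce conflict.
I13 contains reduce item [P → c L .] and shift items [L → . n f], [P → . ) )], [P → . ) c P], [P → L . )], [P → L . ) P], [P → . c L] — shift-reduce conflict.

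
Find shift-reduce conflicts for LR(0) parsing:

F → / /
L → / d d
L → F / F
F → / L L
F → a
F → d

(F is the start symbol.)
A shift-reduce conflict occurs when an LR(0) state has both:
  - a complete (reduce) item [A → α .] (dot at the end), and
  - a shift item [B → β . c γ] (dot before a terminal).

Augment with F' → F and build the canonical LR(0) collection (I0 = CLOSURE({[F' → . F]}), then GOTO on every symbol after a dot until no new states appear). It has 14 states:
  I0: { [F → . / /], [F → . / L L], [F → . a], [F → . d], [F' → . F] }  — shift
  I1: { [F → . / /], [F → . / L L], [F → . a], [F → . d], [F → / . /], [F → / . L L], [L → . / d d], [L → . F / F] }  — shift
  I2: { [F' → F .] }  — accept
  I3: { [F → a .] }  — reduce
  I4: { [F → d .] }  — reduce
  I5: { [F → . / /], [F → . / L L], [F → . a], [F → . d], [F → / . /], [F → / . L L], [F → / / .], [L → . / d d], [L → . F / F], [L → / . d d] }  — shift, reduce
  I6: { [L → F . / F] }  — shift
  I7: { [F → . / /], [F → . / L L], [F → . a], [F → . d], [F → / L . L], [L → . / d d], [L → . F / F] }  — shift
  I8: { [F → . / /], [F → . / L L], [F → . a], [F → . d], [F → / . /], [F → / . L L], [L → . / d d], [L → . F / F], [L → / . d d] }  — shift
  I9: { [F → / L L .] }  — reduce
  I10: { [F → d .], [L → / d . d] }  — shift, reduce
  I11: { [L → / d d .] }  — reduce
  I12: { [F → . / /], [F → . / L L], [F → . a], [F → . d], [L → F / . F] }  — shift
  I13: { [L → F / F .] }  — reduce

I5 contains reduce item [F → / / .] and shift items [F → . / /], [F → / . /], [F → . / L L], [F → . a], [F → . d], [L → . / d d], [L → / . d d] — shift-reduce conflict.
I10 contains reduce item [F → d .] and shift item [L → / d . d] — shift-reduce conflict.

Answer: Yes — I5: [F → / / .] vs [F → . / /]; I10: [F → d .] vs [L → / d . d]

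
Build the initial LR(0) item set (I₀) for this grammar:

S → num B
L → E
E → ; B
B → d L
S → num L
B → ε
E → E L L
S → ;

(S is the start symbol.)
{ [S → . ;], [S → . num B], [S → . num L], [S' → . S] }

First, augment the grammar with S' → S
I₀ = CLOSURE({ [S' → . S] }):
  [S' → . S] has the dot before S: add [S → . num B], [S → . num L], [S → . ;]
No further items can be added.

I₀ = { [S → . ;], [S → . num B], [S → . num L], [S' → . S] }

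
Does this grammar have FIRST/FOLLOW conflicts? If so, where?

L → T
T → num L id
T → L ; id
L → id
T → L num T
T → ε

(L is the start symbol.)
A FIRST/FOLLOW conflict occurs when a non-terminal N has a nullable alternative N → β (β ⇒* ε) and another alternative N → α with FIRST(α) ∩ FOLLOW(N) ≠ ∅: on such a lookahead the parser cannot decide between expanding α and letting N vanish via β.

Nullable non-terminals: L, T.
FIRST sets used below: FIRST(T) = { ';', 'id', 'num', ε }, FIRST(L) = { ';', 'id', 'num', ε }

L: nullable alternative(s) L → T; FOLLOW(L) = { $, ';', 'id', 'num' }
  L → T: FIRST \ {ε} = { ';', 'id', 'num' } — this is the only nullable alternative, skip
  L → id: FIRST \ {ε} = { 'id' } — overlaps FOLLOW(L) on { 'id' }: CONFLICT

T: nullable alternative(s) T → ε; FOLLOW(T) = { $, ';', 'id', 'num' }
  T → num L id: FIRST \ {ε} = { 'num' } — overlaps FOLLOW(T) on { 'num' }: CONFLICT
  T → L ; id: FIRST \ {ε} = { ';', 'id', 'num' } — overlaps FOLLOW(T) on { ';', 'id', 'num' }: CONFLICT
  T → L num T: FIRST \ {ε} = { ';', 'id', 'num' } — overlaps FOLLOW(T) on { ';', 'id', 'num' }: CONFLICT
  T → ε: FIRST \ {ε} = { } — this is the only nullable alternative, skip

So the grammar has 4 FIRST/FOLLOW conflicts (marked CONFLICT above).

Answer: Yes. L → id with FOLLOW(L) on { 'id' }; T → num L id with FOLLOW(T) on { 'num' }; T → L ';' id with FOLLOW(T) on { ';', 'id', 'num' }; T → L num T with FOLLOW(T) on { ';', 'id', 'num' }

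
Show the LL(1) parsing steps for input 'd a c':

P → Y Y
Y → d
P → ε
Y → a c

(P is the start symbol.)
LL(1) parsing maintains a stack (initially the start symbol over $) and the input. At each step: if the stack top is a terminal, match it against the current input token; if it is a non-terminal N, replace it with the RHS of M[N, lookahead] (the unique production whose predict set contains the lookahead).

Stack is shown with the top on the left.

Stack  Input    Action
----------------------
P $    d a c $  output P → Y Y
Y Y $  d a c $  output Y → d
d Y $  d a c $  match 'd'
Y $    a c $    output Y → a c
a c $  a c $    match 'a'
c $    c $      match 'c'
$      $        accept

The string is accepted.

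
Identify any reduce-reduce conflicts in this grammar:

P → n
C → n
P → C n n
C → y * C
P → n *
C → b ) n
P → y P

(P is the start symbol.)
A reduce-reduce conflict occurs when an LR(0) state has two complete items [A → α .] and [B → β .] — both call for a reduction, and with no lookahead the parser cannot choose between them.

Augment with P' → P and build the canonical LR(0) collection (I0 = CLOSURE({[P' → . P]}), then GOTO on every symbol after a dot until no new states appear). It has 16 states:
  I0: { [C → . b ) n], [C → . n], [C → . y * C], [P → . C n n], [P → . n *], [P → . n], [P → . y P], [P' → . P] }  — shift
  I1: { [P → C . n n] }  — shift
  I2: { [P' → P .] }  — accept
  I3: { [C → b . ) n] }  — shift
  I4: { [C → n .], [P → n . *], [P → n .] }  — shift, 2 reduces
  I5: { [C → . b ) n], [C → . n], [C → . y * C], [C → y . * C], [P → . C n n], [P → . n *], [P → . n], [P → . y P], [P → y . P] }  — shift
  I6: { [C → . b ) n], [C → . n], [C → . y * C], [C → y * . C] }  — shift
  I7: { [P → y P .] }  — reduce
  I8: { [C → y * C .] }  — reduce
  I9: { [C → n .] }  — reduce
  I10: { [C → y . * C] }  — shift
  I11: { [P → n * .] }  — reduce
  I12: { [C → b ) . n] }  — shift
  I13: { [C → b ) n .] }  — reduce
  I14: { [P → C n . n] }  — shift
  I15: { [P → C n n .] }  — reduce

I4 contains complete items [C → n .], [P → n .] — reduce-reduce conflict.

Answer: Yes — I4: [C → n .] vs [P → n .]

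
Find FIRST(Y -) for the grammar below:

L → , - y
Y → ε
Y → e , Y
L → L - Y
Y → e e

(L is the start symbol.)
FIRST sets of the non-terminals involved (from the grammar, by fixed-point iteration):
  FIRST(Y) = { 'e', ε }

To compute FIRST(Y -), process the symbols left to right:
Symbol Y is a non-terminal. Add FIRST(Y) \ {ε} = { 'e' }
Y is nullable (ε ∈ FIRST(Y)), continue to the next symbol.
Symbol - is a terminal. Add '-' and stop.
FIRST(Y -) = { '-', 'e' }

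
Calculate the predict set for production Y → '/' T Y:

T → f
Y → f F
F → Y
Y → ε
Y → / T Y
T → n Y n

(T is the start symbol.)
{ '/' }

PREDICT(Y → '/' T Y) = (FIRST(RHS) \ {ε}) ∪ (FOLLOW(Y) if ε ∈ FIRST(RHS), i.e. RHS ⇒* ε)
FIRST('/' T Y) = { '/' }
ε ∉ FIRST('/' T Y), so FOLLOW(Y) is not added.
PREDICT(Y → '/' T Y) = { '/' }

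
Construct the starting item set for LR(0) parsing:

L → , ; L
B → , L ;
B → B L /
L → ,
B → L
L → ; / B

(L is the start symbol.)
{ [L → . , ; L], [L → . ,], [L → . ; / B], [L' → . L] }

First, augment the grammar with L' → L
I₀ = CLOSURE({ [L' → . L] }):
  [L' → . L] has the dot before L: add [L → . , ; L], [L → . ,], [L → . ; / B]
No further items can be added.

I₀ = { [L → . , ; L], [L → . ,], [L → . ; / B], [L' → . L] }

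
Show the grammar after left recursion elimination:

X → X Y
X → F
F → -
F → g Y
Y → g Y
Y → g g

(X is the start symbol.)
X is directly left-recursive. The standard transformation for
  A → A α₁ | ... | A α_m | β₁ | ... | β_n
is
  A  → β₁ A' | ... | β_n A'
  A' → α₁ A' | ... | α_m A' | ε

X → F becomes X → F X'
X → X Y becomes X' → Y X'
Add X' → ε

Productions for other non-terminals are unchanged:
  F → -
  F → g Y
  Y → g Y
  Y → g g

Resulting grammar:
X → F X'
X' → Y X'
X' → ε
F → -
F → g Y
Y → g Y
Y → g g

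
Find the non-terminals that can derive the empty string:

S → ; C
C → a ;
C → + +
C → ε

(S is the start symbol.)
A non-terminal is nullable if it can derive ε (the empty string): either it has an ε-production, or it has a production whose right-hand side consists entirely of nullable non-terminals.

ε-productions: C → ε
So C is immediately nullable.
No further non-terminal can be added: every production for the remaining non-terminals contains a terminal or a non-nullable non-terminal.
Nullable = { 'C' }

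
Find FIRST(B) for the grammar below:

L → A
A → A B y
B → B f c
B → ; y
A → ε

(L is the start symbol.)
To compute FIRST(B), examine every production with B on the left-hand side, reading each right-hand side left to right until a non-nullable symbol is reached.

From B → B f c:
  - B is the symbol being defined: contributes nothing new
    B is not nullable, so stop
From B → ; y:
  - ';' is a terminal: add ';' and stop

Collecting: FIRST(B) = { ';' }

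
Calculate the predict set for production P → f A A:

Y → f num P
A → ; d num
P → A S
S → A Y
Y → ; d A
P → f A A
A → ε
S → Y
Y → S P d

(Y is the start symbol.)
PREDICT(P → f A A) = (FIRST(RHS) \ {ε}) ∪ (FOLLOW(P) if ε ∈ FIRST(RHS), i.e. RHS ⇒* ε)
FIRST(f A A) = { 'f' }
ε ∉ FIRST(f A A), so FOLLOW(P) is not added.
PREDICT(P → f A A) = { 'f' }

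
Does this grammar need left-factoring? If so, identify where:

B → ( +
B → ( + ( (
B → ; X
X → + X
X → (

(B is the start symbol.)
Left-factoring is needed when two productions for the same non-terminal
share a common prefix on the right-hand side.

Productions for B:
  B → ( +
  B → ( + ( (
  B → ; X
Productions for X:
  X → + X
  X → (

Found common prefix '( +' in productions for B

Answer: Yes, B has productions with common prefix '( +'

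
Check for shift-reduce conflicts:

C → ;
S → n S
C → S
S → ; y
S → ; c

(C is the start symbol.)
Yes — I1: [C → ; .] vs [S → ; . c]

A shift-reduce conflict occurs when an LR(0) state has both:
  - a complete (reduce) item [A → α .] (dot at the end), and
  - a shift item [B → β . c γ] (dot before a terminal).

Augment with C' → C and build the canonical LR(0) collection (I0 = CLOSURE({[C' → . C]}), then GOTO on every symbol after a dot until no new states appear). It has 9 states:
  I0: { [C → . ;], [C → . S], [C' → . C], [S → . ; c], [S → . ; y], [S → . n S] }  — shift
  I1: { [C → ; .], [S → ; . c], [S → ; . y] }  — shift, reduce
  I2: { [C' → C .] }  — accept
  I3: { [C → S .] }  — reduce
  I4: { [S → . ; c], [S → . ; y], [S → . n S], [S → n . S] }  — shift
  I5: { [S → ; . c], [S → ; . y] }  — shift
  I6: { [S → n S .] }  — reduce
  I7: { [S → ; c .] }  — reduce
  I8: { [S → ; y .] }  — reduce

I1 contains reduce item [C → ; .] and shift items [S → ; . c], [S → ; . y] — shift-reduce conflict.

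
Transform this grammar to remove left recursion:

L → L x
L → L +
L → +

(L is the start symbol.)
L is directly left-recursive. The standard transformation for
  A → A α₁ | ... | A α_m | β₁ | ... | β_n
is
  A  → β₁ A' | ... | β_n A'
  A' → α₁ A' | ... | α_m A' | ε

L → + becomes L → + L'
L → L x becomes L' → x L'
L → L + becomes L' → + L'
Add L' → ε

Resulting grammar:
L → + L'
L' → x L'
L' → + L'
L' → ε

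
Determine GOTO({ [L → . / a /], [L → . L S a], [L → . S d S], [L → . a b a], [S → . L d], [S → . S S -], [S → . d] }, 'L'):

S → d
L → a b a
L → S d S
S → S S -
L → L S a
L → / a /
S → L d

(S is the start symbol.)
GOTO(I, 'L') = CLOSURE({ [A → αX.β] : [A → α.Xβ] ∈ I, X = 'L' })

Items with dot before 'L', with the dot advanced:
  [L → . L S a] → [L → L . S a]
  [S → . L d] → [S → L . d]
Closure of the advanced items:
  [L → L . S a] has the dot before S: add [S → . d], [S → . S S -], [S → . L d]
  [S → . L d] has the dot before L: add [L → . a b a], [L → . S d S], [L → . L S a], [L → . / a /]

GOTO = { [L → . / a /], [L → . L S a], [L → . S d S], [L → . a b a], [L → L . S a], [S → . L d], [S → . S S -], [S → . d], [S → L . d] }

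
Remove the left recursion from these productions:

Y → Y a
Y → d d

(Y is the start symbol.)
Y is directly left-recursive. The standard transformation for
  A → A α₁ | ... | A α_m | β₁ | ... | β_n
is
  A  → β₁ A' | ... | β_n A'
  A' → α₁ A' | ... | α_m A' | ε

Y → d d becomes Y → d d Y'
Y → Y a becomes Y' → a Y'
Add Y' → ε

Resulting grammar:
Y → d d Y'
Y' → a Y'
Y' → ε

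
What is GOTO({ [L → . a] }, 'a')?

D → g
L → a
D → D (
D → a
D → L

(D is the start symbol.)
{ [L → a .] }

GOTO(I, 'a') = CLOSURE({ [A → αX.β] : [A → α.Xβ] ∈ I, X = 'a' })

Items with dot before 'a', with the dot advanced:
  [L → . a] → [L → a .]
Closure adds nothing (no advanced item has the dot before a non-terminal).

GOTO = { [L → a .] }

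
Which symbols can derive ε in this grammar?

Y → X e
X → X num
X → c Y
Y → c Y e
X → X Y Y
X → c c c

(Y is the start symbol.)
None

There are no ε-productions, so no non-terminal can derive ε.
No non-terminals are nullable.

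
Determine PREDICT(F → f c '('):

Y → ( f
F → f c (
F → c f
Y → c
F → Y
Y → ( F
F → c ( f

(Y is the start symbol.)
{ 'f' }

PREDICT(F → f c '(') = (FIRST(RHS) \ {ε}) ∪ (FOLLOW(F) if ε ∈ FIRST(RHS), i.e. RHS ⇒* ε)
FIRST(f c '(') = { 'f' }
ε ∉ FIRST(f c '('), so FOLLOW(F) is not added.
PREDICT(F → f c '(') = { 'f' }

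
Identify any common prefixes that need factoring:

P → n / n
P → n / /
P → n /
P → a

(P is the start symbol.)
Yes, P has productions with common prefix 'n /'

Left-factoring is needed when two productions for the same non-terminal
share a common prefix on the right-hand side.

Productions for P:
  P → n / n
  P → n / /
  P → n /
  P → a

Found common prefix 'n /' in productions for P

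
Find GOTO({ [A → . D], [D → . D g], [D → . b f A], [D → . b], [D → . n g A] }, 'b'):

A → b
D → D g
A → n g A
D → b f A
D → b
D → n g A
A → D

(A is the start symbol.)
GOTO(I, 'b') = CLOSURE({ [A → αX.β] : [A → α.Xβ] ∈ I, X = 'b' })

Items with dot before 'b', with the dot advanced:
  [D → . b] → [D → b .]
  [D → . b f A] → [D → b . f A]
Closure adds nothing (no advanced item has the dot before a non-terminal).

GOTO = { [D → b . f A], [D → b .] }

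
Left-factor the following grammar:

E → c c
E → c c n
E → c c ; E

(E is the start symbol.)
E → c c E'
E' → ε
E' → n
E' → ; E

Left-factoring transforms A → αβ₁ | αβ₂ into A → αA' and A' → β₁ | β₂
(α is the longest common prefix among the alternatives). Repeat until
no nonterminal has two alternatives with a common prefix.

Round 1: E has alternatives sharing prefix 'c c'. Introduce E': E → c c E'
  Add: E' → ε
  Add: E' → n
  Add: E' → ; E

No remaining common prefixes — done.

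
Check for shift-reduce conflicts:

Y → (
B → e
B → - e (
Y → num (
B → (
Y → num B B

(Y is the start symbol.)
Augment with Y' → Y and build the canonical LR(0) collection (I0 = CLOSURE({[Y' → . Y]}), then GOTO on every symbol after a dot until no new states appear). It has 12 states:
  I0: { [Y → . (], [Y → . num (], [Y → . num B B], [Y' → . Y] }  — shift
  I1: { [Y → ( .] }  — reduce
  I2: { [Y' → Y .] }  — accept
  I3: { [B → . (], [B → . - e (], [B → . e], [Y → num . (], [Y → num . B B] }  — shift
  I4: { [B → ( .], [Y → num ( .] }  — 2 reduces
  I5: { [B → - . e (] }  — shift
  I6: { [B → . (], [B → . - e (], [B → . e], [Y → num B . B] }  — shift
  I7: { [B → e .] }  — reduce
  I8: { [B → ( .] }  — reduce
  I9: { [Y → num B B .] }  — reduce
  I10: { [B → - e . (] }  — shift
  I11: { [B → - e ( .] }  — reduce

No state contains both a complete item and a shift item.

Answer: No shift-reduce conflicts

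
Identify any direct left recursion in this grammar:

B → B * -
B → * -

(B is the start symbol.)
Yes, B is left-recursive

Direct left recursion occurs when N → N α for some non-terminal N (the right-hand side begins with the left-hand side itself).

B → B * -: LEFT RECURSIVE (starts with B)
B → * -: starts with '*'

The grammar has direct left recursion on: B.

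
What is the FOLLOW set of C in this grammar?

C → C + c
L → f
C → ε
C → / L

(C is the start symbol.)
C is the start symbol, so $ ∈ FOLLOW(C).
In C → C + c: C is followed by '+' c, add FIRST('+' c) \ {ε} = { '+' }

Taking the union: FOLLOW(C) = { $, '+' }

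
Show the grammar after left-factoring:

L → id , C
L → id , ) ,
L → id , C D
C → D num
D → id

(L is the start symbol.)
L → id , L'
L' → C L''
L'' → ε
L'' → D
L' → ) ,
C → D num
D → id

Left-factoring transforms A → αβ₁ | αβ₂ into A → αA' and A' → β₁ | β₂
(α is the longest common prefix among the alternatives). Repeat until
no nonterminal has two alternatives with a common prefix.

Round 1: L has alternatives sharing prefix 'id ,'. Introduce L': L → id , L'
  Add: L' → C
  Add: L' → ) ,
  Add: L' → C D

Round 2: L' has alternatives sharing prefix 'C'. Introduce L'': L' → C L''
  Add: L'' → ε
  Add: L'' → D

No remaining common prefixes — done.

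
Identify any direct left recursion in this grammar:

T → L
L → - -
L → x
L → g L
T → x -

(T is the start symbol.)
No direct left recursion

T → L: starts with L
L → - -: starts with '-'
L → x: starts with x
L → g L: starts with g
T → x -: starts with x

No direct left recursion found.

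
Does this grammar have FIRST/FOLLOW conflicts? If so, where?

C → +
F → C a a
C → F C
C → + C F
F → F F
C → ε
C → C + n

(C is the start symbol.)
Yes. C → '+' with FOLLOW(C) on { '+' }; C → F C with FOLLOW(C) on { '+', 'a' }; C → '+' C F with FOLLOW(C) on { '+' }; C → C '+' n with FOLLOW(C) on { '+', 'a' }

A FIRST/FOLLOW conflict occurs when a non-terminal N has a nullable alternative N → β (β ⇒* ε) and another alternative N → α with FIRST(α) ∩ FOLLOW(N) ≠ ∅: on such a lookahead the parser cannot decide between expanding α and letting N vanish via β.

Nullable non-terminals: C.
FIRST sets used below: FIRST(F) = { '+', 'a' }, FIRST(C) = { '+', 'a', ε }

C: nullable alternative(s) C → ε; FOLLOW(C) = { $, '+', 'a' }
  C → +: FIRST \ {ε} = { '+' } — overlaps FOLLOW(C) on { '+' }: CONFLICT
  C → F C: FIRST \ {ε} = { '+', 'a' } — overlaps FOLLOW(C) on { '+', 'a' }: CONFLICT
  C → + C F: FIRST \ {ε} = { '+' } — overlaps FOLLOW(C) on { '+' }: CONFLICT
  C → ε: FIRST \ {ε} = { } — this is the only nullable alternative, skip
  C → C + n: FIRST \ {ε} = { '+', 'a' } — overlaps FOLLOW(C) on { '+', 'a' }: CONFLICT

F has no nullable alternative, so no FIRST/FOLLOW check is needed there.

So the grammar has 4 FIRST/FOLLOW conflicts (marked CONFLICT above).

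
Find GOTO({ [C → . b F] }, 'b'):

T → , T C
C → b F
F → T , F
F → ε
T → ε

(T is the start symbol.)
{ [C → b . F], [F → . T , F], [F → .], [T → . , T C], [T → .] }

GOTO(I, 'b') = CLOSURE({ [A → αX.β] : [A → α.Xβ] ∈ I, X = 'b' })

Items with dot before 'b', with the dot advanced:
  [C → . b F] → [C → b . F]
Closure of the advanced items:
  [C → b . F] has the dot before F: add [F → . T , F], [F → .]
  [F → . T , F] has the dot before T: add [T → . , T C], [T → .]

GOTO = { [C → b . F], [F → . T , F], [F → .], [T → . , T C], [T → .] }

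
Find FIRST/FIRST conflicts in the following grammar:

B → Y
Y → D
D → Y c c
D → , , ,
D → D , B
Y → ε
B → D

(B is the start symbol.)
Yes. B → Y / B → D on { ',', 'c' }; D → Y c c / D → ',' ',' ',' on { ',' }; D → Y c c / D → D ',' B on { ',', 'c' }; D → ',' ',' ',' / D → D ',' B on { ',' }

FIRST sets of the non-terminals at (or reachable through a nullable prefix from) the front of some alternative:
  FIRST(Y) = { ',', 'c', ε }
  FIRST(D) = { ',', 'c' }

Productions for B:
  B → Y: FIRST = { ',', 'c', ε }
  B → D: FIRST = { ',', 'c' }
Productions for Y:
  Y → D: FIRST = { ',', 'c' }
  Y → ε: FIRST = { ε }
Productions for D:
  D → Y c c: FIRST = { ',', 'c' }
  D → , , ,: FIRST = { ',' }
  D → D , B: FIRST = { ',', 'c' }

Conflict for B: B → Y and B → D
  Overlap: { ',', 'c' }
Conflict for D: D → Y c c and D → , , ,
  Overlap: { ',' }
Conflict for D: D → Y c c and D → D , B
  Overlap: { ',', 'c' }
Conflict for D: D → , , , and D → D , B
  Overlap: { ',' }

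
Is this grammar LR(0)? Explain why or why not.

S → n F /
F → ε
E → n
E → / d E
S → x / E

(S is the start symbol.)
Yes, the grammar is LR(0)

A grammar is LR(0) if no state in the canonical LR(0) collection has:
  - both a shift item (dot before a terminal) and a complete item (shift-reduce conflict), or
  - two or more complete items (reduce-reduce conflict; the accept item [S' → S .] counts as a complete item here).

Augment with S' → S and build the canonical LR(0) collection (I0 = CLOSURE({[S' → . S]}), then GOTO on every symbol after a dot until no new states appear). It has 12 states:
  I0: { [S → . n F /], [S → . x / E], [S' → . S] }  — shift
  I1: { [S' → S .] }  — accept
  I2: { [F → .], [S → n . F /] }  — reduce
  I3: { [S → x . / E] }  — shift
  I4: { [E → . / d E], [E → . n], [S → x / . E] }  — shift
  I5: { [E → / . d E] }  — shift
  I6: { [S → x / E .] }  — reduce
  I7: { [E → n .] }  — reduce
  I8: { [E → . / d E], [E → . n], [E → / d . E] }  — shift
  I9: { [E → / d E .] }  — reduce
  I10: { [S → n F . /] }  — shift
  I11: { [S → n F / .] }  — reduce

Every state is either a pure shift/goto state or contains exactly one complete item and nothing to shift — no conflicts. The grammar is LR(0).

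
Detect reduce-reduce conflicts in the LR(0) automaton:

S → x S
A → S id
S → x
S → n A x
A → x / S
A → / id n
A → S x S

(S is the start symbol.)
No reduce-reduce conflicts

A reduce-reduce conflict occurs when an LR(0) state has two complete items [A → α .] and [B → β .] — both call for a reduction, and with no lookahead the parser cannot choose between them.

Augment with S' → S and build the canonical LR(0) collection (I0 = CLOSURE({[S' → . S]}), then GOTO on every symbol after a dot until no new states appear). It has 17 states:
  I0: { [S → . n A x], [S → . x S], [S → . x], [S' → . S] }  — shift
  I1: { [S' → S .] }  — accept
  I2: { [A → . / id n], [A → . S id], [A → . S x S], [A → . x / S], [S → . n A x], [S → . x S], [S → . x], [S → n . A x] }  — shift
  I3: { [S → . n A x], [S → . x S], [S → . x], [S → x . S], [S → x .] }  — shift, reduce
  I4: { [S → x S .] }  — reduce
  I5: { [A → / . id n] }  — shift
  I6: { [S → n A . x] }  — shift
  I7: { [A → S . id], [A → S . x S] }  — shift
  I8: { [A → x . / S], [S → . n A x], [S → . x S], [S → . x], [S → x . S], [S → x .] }  — shift, reduce
  I9: { [A → x / . S], [S → . n A x], [S → . x S], [S → . x] }  — shift
  I10: { [A → x / S .] }  — reduce
  I11: { [A → S id .] }  — reduce
  I12: { [A → S x . S], [S → . n A x], [S → . x S], [S → . x] }  — shift
  I13: { [A → S x S .] }  — reduce
  I14: { [S → n A x .] }  — reduce
  I15: { [A → / id . n] }  — shift
  I16: { [A → / id n .] }  — reduce

No state contains more than one complete item.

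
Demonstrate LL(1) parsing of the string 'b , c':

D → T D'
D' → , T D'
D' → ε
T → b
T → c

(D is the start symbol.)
LL(1) parsing maintains a stack (initially the start symbol over $) and the input. At each step: if the stack top is a terminal, match it against the current input token; if it is a non-terminal N, replace it with the RHS of M[N, lookahead] (the unique production whose predict set contains the lookahead).

Stack is shown with the top on the left.

Stack     Input    Action
-------------------------
D $       b , c $  output D → T D'
T D' $    b , c $  output T → b
b D' $    b , c $  match 'b'
D' $      , c $    output D' → , T D'
, T D' $  , c $    match ','
T D' $    c $      output T → c
c D' $    c $      match 'c'
D' $      $        output D' → ε
$         $        accept

The string is accepted.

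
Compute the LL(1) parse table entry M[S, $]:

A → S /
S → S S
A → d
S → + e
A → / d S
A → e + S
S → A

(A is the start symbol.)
Empty (error entry)

To find M[S, $], we find productions for S where $ is in the predict set (PREDICT(N → α) = (FIRST(α) \ {ε}) ∪ (FOLLOW(N) if α ⇒* ε)).

Relevant sets:
  FIRST(S) = { '+', '/', 'd', 'e' }
  FIRST(A) = { '+', '/', 'd', 'e' }

S → S S: PREDICT = { '+', '/', 'd', 'e' }
S → + e: PREDICT = { '+' }
S → A: PREDICT = { '+', '/', 'd', 'e' }

M[S, $] is empty (no production applies)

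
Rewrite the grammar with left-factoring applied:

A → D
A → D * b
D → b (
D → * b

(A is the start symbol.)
Left-factoring transforms A → αβ₁ | αβ₂ into A → αA' and A' → β₁ | β₂
(α is the longest common prefix among the alternatives). Repeat until
no nonterminal has two alternatives with a common prefix.

Round 1: A has alternatives sharing prefix 'D'. Introduce A': A → D A'
  Add: A' → ε
  Add: A' → * b

No remaining common prefixes — done.

Resulting grammar:
A → D A'
A' → ε
A' → * b
D → b (
D → * b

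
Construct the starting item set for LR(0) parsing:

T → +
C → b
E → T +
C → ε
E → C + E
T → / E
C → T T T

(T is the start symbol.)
First, augment the grammar with T' → T
I₀ = CLOSURE({ [T' → . T] }):
  [T' → . T] has the dot before T: add [T → . +], [T → . / E]
No further items can be added.

I₀ = { [T → . +], [T → . / E], [T' → . T] }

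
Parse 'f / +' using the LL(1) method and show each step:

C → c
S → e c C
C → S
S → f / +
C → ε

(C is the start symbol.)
LL(1) parsing maintains a stack (initially the start symbol over $) and the input. At each step: if the stack top is a terminal, match it against the current input token; if it is a non-terminal N, replace it with the RHS of M[N, lookahead] (the unique production whose predict set contains the lookahead).

Stack is shown with the top on the left.

Stack    Input    Action
------------------------
C $      f / + $  output C → S
S $      f / + $  output S → f / +
f / + $  f / + $  match 'f'
/ + $    / + $    match '/'
+ $      + $      match '+'
$        $        accept

The string is accepted.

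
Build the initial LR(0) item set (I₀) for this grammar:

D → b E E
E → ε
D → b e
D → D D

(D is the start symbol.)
{ [D → . D D], [D → . b E E], [D → . b e], [D' → . D] }

First, augment the grammar with D' → D
I₀ = CLOSURE({ [D' → . D] }):
  [D' → . D] has the dot before D: add [D → . b E E], [D → . b e], [D → . D D]
No further items can be added.

I₀ = { [D → . D D], [D → . b E E], [D → . b e], [D' → . D] }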